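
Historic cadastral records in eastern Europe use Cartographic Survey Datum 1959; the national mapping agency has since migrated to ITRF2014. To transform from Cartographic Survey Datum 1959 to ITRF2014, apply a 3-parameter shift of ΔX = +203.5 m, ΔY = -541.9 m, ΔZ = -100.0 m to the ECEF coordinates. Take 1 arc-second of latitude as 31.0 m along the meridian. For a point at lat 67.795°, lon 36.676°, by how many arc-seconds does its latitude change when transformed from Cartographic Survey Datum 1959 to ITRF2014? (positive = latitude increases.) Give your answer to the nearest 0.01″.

sin φ = 0.925838, cos φ = 0.377922, sin λ = 0.597289, cos λ = 0.802026.
North component: ΔN = −sin φ cos λ·ΔX − sin φ sin λ·ΔY + cos φ·ΔZ = −(0.925838)(0.802026)(203.5) − (0.925838)(0.597289)(-541.9) + (0.377922)(-100.0) = 110.77 m.
1° of latitude spans 3600 × 31.00 = 111600 m, so Δφ = 110.77 / 111600 × 3600 = 3.573″.

Δφ = 3.57″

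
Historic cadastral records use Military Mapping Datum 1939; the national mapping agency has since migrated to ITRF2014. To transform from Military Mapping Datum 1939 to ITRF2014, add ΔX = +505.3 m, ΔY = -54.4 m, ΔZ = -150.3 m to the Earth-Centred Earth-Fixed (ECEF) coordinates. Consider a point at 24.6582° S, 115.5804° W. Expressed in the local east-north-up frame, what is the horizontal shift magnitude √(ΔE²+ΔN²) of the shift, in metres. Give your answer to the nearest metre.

522 m

The local east axis at (φ, λ) is (−sin λ, cos λ, 0), so ΔE = −sin(-115.5804°)·505.3 + cos(-115.5804°)·(-54.4) = 479.26 m.
The local north axis is (−sin φ cos λ, −sin φ sin λ, cos φ), giving ΔN = -91.024 + 20.471 − 136.595 = -207.15 m.
Horizontal magnitude = √(ΔE² + ΔN²) = √(479.26² + (-207.15)²) = 522.11 m.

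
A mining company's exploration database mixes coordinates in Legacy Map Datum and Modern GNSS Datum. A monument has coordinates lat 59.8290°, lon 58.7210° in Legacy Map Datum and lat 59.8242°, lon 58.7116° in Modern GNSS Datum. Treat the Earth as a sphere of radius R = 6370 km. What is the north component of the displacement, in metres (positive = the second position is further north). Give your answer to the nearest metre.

Δφ = 59.8242° − 59.8290° = -0.0048°; Δλ = 58.7116° − 58.7210° = -0.0094°.
1° along a meridian = πR/180 = 111177 m.
ΔN = Δφ × 111177 = -533.7 m; ΔE = Δλ × 111177 × cos(59.8290°) = -0.0094 × 111177 × 0.502582 = -525.2 m.

ΔN = -534 m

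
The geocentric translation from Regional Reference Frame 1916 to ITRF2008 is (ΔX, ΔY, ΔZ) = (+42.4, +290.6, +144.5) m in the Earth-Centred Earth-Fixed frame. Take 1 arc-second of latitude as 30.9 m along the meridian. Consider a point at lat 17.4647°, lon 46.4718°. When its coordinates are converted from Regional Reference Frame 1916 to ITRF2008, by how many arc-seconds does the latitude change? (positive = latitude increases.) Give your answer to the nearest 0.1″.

sin φ = 0.300118, cos φ = 0.953902, sin λ = 0.725035, cos λ = 0.688712.
North component: ΔN = −sin φ cos λ·ΔX − sin φ sin λ·ΔY + cos φ·ΔZ = −(0.300118)(0.688712)(42.4) − (0.300118)(0.725035)(290.6) + (0.953902)(144.5) = 65.84 m.
1° of latitude spans 3600 × 30.90 = 111240 m, so Δφ = 65.84 / 111240 × 3600 = 2.131″.

Δφ = 2.1″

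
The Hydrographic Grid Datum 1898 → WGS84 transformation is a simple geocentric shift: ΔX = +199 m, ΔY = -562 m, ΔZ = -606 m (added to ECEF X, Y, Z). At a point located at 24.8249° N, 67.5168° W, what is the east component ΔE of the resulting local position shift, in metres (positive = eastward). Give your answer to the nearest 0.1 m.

ΔE = -31.0 m

At φ = 24.8249°, λ = -67.5168°: sin φ = 0.419847, cos φ = 0.907595, sin λ = -0.923992, cos λ = 0.382413.
ΔE = −sin λ·ΔX + cos λ·ΔY = −(-0.923992)·(199) + (0.382413)·(-562) = -31.04 m.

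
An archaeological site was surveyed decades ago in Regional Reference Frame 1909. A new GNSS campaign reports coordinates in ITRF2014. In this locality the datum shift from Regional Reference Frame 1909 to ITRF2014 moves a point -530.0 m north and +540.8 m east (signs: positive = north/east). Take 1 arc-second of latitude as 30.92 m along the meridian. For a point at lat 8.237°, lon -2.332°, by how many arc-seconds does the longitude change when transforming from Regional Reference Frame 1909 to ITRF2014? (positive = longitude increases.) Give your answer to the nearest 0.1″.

Δλ = 17.7″

At latitude 8.237°, cos φ = 0.989684.
1″ of longitude at this latitude = 30.92 × cos φ = 30.6010 m, so Δλ = 540.8 / 30.6010 = 17.673″.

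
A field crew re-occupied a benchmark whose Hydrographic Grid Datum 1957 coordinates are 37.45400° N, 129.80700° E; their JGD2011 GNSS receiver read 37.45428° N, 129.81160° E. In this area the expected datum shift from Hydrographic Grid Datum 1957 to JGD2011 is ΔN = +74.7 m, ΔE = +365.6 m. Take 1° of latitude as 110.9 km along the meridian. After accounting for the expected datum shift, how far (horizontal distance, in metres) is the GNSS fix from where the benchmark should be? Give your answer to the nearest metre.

59 m

Observed coordinate differences: Δφ = +0.00028°, Δλ = +0.00460°.
Converting to metres (1° lat = 110900 m, cos φ = 0.793842): observed ΔN = 31.1 m, observed ΔE = 405.0 m.
Subtracting the expected shift leaves a residual of 31.1 − (74.7) = -43.6 m north and 405.0 − (365.6) = 39.4 m east.
Residual distance = √((-43.6)² + 39.4²) = 58.8 m.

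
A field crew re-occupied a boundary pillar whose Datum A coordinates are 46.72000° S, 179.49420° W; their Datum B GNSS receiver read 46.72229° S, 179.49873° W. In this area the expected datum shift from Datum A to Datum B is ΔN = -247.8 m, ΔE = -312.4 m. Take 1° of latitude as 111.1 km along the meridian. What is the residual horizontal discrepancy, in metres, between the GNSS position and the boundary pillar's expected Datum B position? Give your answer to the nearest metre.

33 m

Observed coordinate differences: Δφ = -0.00229°, Δλ = -0.00453°.
Converting to metres (1° lat = 111100 m, cos φ = 0.685564): observed ΔN = -254.4 m, observed ΔE = -345.0 m.
Subtracting the expected shift leaves a residual of -254.4 − (-247.8) = -6.6 m north and -345.0 − (-312.4) = -32.6 m east.
Residual distance = √((-6.6)² + (-32.6)²) = 33.3 m.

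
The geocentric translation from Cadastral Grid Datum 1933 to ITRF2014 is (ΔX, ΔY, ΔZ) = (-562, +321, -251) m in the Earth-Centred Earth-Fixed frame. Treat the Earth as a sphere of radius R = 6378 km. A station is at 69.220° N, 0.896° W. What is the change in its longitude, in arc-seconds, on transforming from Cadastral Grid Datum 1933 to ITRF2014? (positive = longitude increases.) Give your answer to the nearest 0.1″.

Δλ = 28.5″

sin φ = 0.934950, cos φ = 0.354781, sin λ = -0.015638, cos λ = 0.999878.
East component: ΔE = −sin λ·ΔX + cos λ·ΔY = −(-0.015638)(-562) + (0.999878)(321) = 312.17 m.
1° of latitude spans πR/180 = 111317 m; at latitude φ, 1° of longitude spans that × cos φ = 39493.2 m, so Δλ = 312.17 / 39493.2 × 3600 = 28.456″.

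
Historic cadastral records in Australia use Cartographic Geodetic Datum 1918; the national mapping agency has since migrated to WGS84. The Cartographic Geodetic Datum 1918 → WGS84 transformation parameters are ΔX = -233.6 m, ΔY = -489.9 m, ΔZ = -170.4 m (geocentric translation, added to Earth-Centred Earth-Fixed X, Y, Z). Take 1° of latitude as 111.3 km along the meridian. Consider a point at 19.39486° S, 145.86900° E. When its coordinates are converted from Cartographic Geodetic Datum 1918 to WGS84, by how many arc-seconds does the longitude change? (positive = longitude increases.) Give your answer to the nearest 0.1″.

Δλ = 18.4″

sin φ = -0.332077, cos φ = 0.943252, sin λ = 0.561087, cos λ = -0.827757.
East component: ΔE = −sin λ·ΔX + cos λ·ΔY = −(0.561087)(-233.6) + (-0.827757)(-489.9) = 536.59 m.
1° of latitude spans 111300 m; at latitude φ, 1° of longitude spans that × cos φ = 104984.0 m, so Δλ = 536.59 / 104984.0 × 3600 = 18.400″.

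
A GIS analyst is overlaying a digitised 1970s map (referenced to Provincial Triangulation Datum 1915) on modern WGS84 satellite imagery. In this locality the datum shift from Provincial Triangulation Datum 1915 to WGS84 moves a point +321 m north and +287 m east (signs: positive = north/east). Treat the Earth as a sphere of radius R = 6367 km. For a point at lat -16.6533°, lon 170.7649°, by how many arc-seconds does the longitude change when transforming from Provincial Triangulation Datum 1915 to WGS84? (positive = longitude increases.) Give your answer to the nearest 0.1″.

Δλ = 9.7″

At latitude -16.6533°, cos φ = 0.958056.
One radian of longitude at latitude φ spans R cos φ, so Δλ = ΔE / (R cos φ) = 287.0 / (6367000 × 0.958056) = 4.7050e-05 rad = 9.705″.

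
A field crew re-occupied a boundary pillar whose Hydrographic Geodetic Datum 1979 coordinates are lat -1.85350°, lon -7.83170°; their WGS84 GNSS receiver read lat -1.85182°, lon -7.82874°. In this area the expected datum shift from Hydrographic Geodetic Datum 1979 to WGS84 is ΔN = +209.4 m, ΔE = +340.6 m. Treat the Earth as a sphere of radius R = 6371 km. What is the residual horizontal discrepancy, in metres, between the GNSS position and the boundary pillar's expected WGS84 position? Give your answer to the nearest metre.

Observed coordinate differences: Δφ = +0.00168°, Δλ = +0.00296°.
Converting to metres (1° lat = 111195 m, cos φ = 0.999477): observed ΔN = 186.8 m, observed ΔE = 329.0 m.
Subtracting the expected shift leaves a residual of 186.8 − (209.4) = -22.6 m north and 329.0 − (340.6) = -11.6 m east.
Residual distance = √((-22.6)² + (-11.6)²) = 25.4 m.

25 m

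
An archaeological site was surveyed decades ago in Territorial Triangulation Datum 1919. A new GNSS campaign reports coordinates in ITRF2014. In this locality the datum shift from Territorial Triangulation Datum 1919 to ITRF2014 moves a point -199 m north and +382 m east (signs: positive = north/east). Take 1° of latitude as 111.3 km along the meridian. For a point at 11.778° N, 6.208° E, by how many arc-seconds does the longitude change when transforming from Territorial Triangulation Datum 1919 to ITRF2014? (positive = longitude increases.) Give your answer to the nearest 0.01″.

At latitude 11.778°, cos φ = 0.978946.
1° of longitude at this latitude = 111.3 × cos φ = 108.96 km, so Δλ = 382.0 / 108956.7 = 0.0035060° = 12.622″.

Δλ = 12.62″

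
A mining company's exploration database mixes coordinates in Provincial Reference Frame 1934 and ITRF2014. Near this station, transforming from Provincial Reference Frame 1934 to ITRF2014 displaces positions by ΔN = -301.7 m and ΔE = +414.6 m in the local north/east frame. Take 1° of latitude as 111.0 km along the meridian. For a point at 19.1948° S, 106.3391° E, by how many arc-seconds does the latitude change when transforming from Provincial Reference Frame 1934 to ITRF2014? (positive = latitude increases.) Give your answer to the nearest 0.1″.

Δφ = -9.8″

1° of latitude = 111.0 km, so Δφ = -301.7 / 111000 = -0.0027180° = -9.785″.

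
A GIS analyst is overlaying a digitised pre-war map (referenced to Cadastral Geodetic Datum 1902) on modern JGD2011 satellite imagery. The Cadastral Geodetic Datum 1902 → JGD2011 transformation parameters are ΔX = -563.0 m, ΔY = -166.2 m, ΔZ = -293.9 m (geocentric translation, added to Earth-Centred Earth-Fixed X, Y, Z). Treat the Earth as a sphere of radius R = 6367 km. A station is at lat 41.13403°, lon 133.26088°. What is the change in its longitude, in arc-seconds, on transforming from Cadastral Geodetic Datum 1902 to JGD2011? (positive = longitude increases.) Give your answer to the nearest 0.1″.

Δλ = 22.5″

sin φ = 0.657823, cos φ = 0.753173, sin λ = 0.728241, cos λ = -0.685321.
East component: ΔE = −sin λ·ΔX + cos λ·ΔY = −(0.728241)(-563.0) + (-0.685321)(-166.2) = 523.90 m.
1° of latitude spans πR/180 = 111125 m; at latitude φ, 1° of longitude spans that × cos φ = 83696.4 m, so Δλ = 523.90 / 83696.4 × 3600 = 22.534″.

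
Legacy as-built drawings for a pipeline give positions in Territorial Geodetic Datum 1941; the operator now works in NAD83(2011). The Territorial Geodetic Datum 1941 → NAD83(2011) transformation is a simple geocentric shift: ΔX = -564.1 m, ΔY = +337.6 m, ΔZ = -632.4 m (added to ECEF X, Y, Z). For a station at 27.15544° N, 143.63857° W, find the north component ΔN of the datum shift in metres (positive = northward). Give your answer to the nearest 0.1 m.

ΔN = -678.7 m

At φ = 27.15544°, λ = -143.63857°: sin φ = 0.456406, cos φ = 0.889772, sin λ = -0.592877, cos λ = -0.805293.
ΔN = −sin φ cos λ·ΔX − sin φ sin λ·ΔY + cos φ·ΔZ = −(0.456406)(-0.805293)(-564.1) − (0.456406)(-0.592877)(337.6) + (0.889772)(-632.4) = -678.67 m.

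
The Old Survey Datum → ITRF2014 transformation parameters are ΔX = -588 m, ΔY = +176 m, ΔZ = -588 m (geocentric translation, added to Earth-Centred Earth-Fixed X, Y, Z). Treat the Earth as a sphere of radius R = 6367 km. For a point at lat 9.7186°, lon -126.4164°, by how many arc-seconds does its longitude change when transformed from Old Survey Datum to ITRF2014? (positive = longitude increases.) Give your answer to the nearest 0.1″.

Δλ = -19.0″

sin φ = 0.168809, cos φ = 0.985649, sin λ = -0.804724, cos λ = -0.593649.
East component: ΔE = −sin λ·ΔX + cos λ·ΔY = −(-0.804724)(-588) + (-0.593649)(176) = -577.66 m.
1° of latitude spans πR/180 = 111125 m; at latitude φ, 1° of longitude spans that × cos φ = 109530.3 m, so Δλ = -577.66 / 109530.3 × 3600 = -18.986″.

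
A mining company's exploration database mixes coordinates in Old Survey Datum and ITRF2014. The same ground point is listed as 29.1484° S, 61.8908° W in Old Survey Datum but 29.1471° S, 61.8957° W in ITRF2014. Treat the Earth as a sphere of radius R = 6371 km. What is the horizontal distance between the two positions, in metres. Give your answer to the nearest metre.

497 m

Δφ = -29.1471° − -29.1484° = +0.0013°; Δλ = -61.8957° − -61.8908° = -0.0049°.
1° along a meridian = πR/180 = 111195 m.
ΔN = Δφ × 111195 = 144.6 m; ΔE = Δλ × 111195 × cos(-29.1484°) = -0.0049 × 111195 × 0.873361 = -475.9 m.
Distance = √(ΔE² + ΔN²) = √((-475.9)² + 144.6²) = 497.3 m.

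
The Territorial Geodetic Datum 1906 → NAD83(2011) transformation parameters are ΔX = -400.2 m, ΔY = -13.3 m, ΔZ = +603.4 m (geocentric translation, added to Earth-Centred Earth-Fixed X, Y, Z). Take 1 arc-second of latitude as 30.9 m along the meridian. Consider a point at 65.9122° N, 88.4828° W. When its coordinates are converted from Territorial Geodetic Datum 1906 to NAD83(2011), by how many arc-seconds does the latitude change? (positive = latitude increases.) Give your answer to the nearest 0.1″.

sin φ = 0.912921, cos φ = 0.408136, sin λ = -0.999649, cos λ = 0.026477.
North component: ΔN = −sin φ cos λ·ΔX − sin φ sin λ·ΔY + cos φ·ΔZ = −(0.912921)(0.026477)(-400.2) − (0.912921)(-0.999649)(-13.3) + (0.408136)(603.4) = 243.81 m.
1° of latitude spans 3600 × 30.90 = 111240 m, so Δφ = 243.81 / 111240 × 3600 = 7.890″.

Δφ = 7.9″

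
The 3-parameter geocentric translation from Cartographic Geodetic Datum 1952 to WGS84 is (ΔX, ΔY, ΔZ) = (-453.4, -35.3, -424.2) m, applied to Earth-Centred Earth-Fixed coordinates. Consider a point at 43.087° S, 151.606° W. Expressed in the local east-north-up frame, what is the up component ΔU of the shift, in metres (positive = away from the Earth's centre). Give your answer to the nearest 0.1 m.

ΔU = 593.3 m

At φ = -43.087°, λ = -151.606°: sin φ = -0.683108, cos φ = 0.730317, sin λ = -0.475532, cos λ = -0.879698.
ΔU = cos φ cos λ·ΔX + cos φ sin λ·ΔY + sin φ·ΔZ = (0.730317)(-0.879698)(-453.4) + (0.730317)(-0.475532)(-35.3) + (-0.683108)(-424.2) = 593.32 m.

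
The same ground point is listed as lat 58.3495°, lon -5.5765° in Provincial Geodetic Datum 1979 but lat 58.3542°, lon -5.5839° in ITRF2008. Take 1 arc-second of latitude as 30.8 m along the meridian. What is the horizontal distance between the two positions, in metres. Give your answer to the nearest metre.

Δφ = 58.3542° − 58.3495° = +0.0047°; Δλ = -5.5839° − -5.5765° = -0.0074°.
1° of latitude = 3600 × 30.80 = 110880 m.
ΔN = Δφ × 110880 = 521.1 m; ΔE = Δλ × 110880 × cos(58.3495°) = -0.0074 × 110880 × 0.524736 = -430.6 m.
Distance = √(ΔE² + ΔN²) = √((-430.6)² + 521.1²) = 676.0 m.

676 m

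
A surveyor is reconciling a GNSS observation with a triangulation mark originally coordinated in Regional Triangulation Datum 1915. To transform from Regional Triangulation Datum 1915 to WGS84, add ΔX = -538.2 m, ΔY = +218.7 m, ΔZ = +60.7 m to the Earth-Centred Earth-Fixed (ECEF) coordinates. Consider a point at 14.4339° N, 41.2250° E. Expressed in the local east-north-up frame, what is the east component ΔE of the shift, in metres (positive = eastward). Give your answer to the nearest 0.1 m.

ΔE = 519.2 m

The local east axis at (φ, λ) is (−sin λ, cos λ, 0), so ΔE = −sin(41.2250°)·(-538.2) + cos(41.2250°)·218.7 = 519.17 m.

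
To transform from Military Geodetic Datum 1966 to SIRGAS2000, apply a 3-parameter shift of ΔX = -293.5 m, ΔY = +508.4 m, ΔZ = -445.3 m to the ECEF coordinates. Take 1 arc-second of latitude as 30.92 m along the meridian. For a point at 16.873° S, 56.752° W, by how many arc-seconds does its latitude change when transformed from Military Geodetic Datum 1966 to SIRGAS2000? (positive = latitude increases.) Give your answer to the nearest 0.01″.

sin φ = -0.290251, cos φ = 0.956950, sin λ = -0.836305, cos λ = 0.548264.
North component: ΔN = −sin φ cos λ·ΔX − sin φ sin λ·ΔY + cos φ·ΔZ = −(-0.290251)(0.548264)(-293.5) − (-0.290251)(-0.836305)(508.4) + (0.956950)(-445.3) = -596.24 m.
1° of latitude spans 3600 × 30.92 = 111312 m, so Δφ = -596.24 / 111312 × 3600 = -19.283″.

Δφ = -19.28″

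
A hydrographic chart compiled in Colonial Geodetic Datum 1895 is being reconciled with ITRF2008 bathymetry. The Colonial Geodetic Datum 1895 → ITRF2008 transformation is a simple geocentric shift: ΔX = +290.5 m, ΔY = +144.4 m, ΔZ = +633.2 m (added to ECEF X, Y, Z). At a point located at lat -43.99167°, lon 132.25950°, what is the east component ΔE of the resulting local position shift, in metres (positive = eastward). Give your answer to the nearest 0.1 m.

ΔE = -312.1 m

The local east axis at (φ, λ) is (−sin λ, cos λ, 0), so ΔE = −sin(132.25950°)·290.5 + cos(132.25950°)·144.4 = -312.11 m.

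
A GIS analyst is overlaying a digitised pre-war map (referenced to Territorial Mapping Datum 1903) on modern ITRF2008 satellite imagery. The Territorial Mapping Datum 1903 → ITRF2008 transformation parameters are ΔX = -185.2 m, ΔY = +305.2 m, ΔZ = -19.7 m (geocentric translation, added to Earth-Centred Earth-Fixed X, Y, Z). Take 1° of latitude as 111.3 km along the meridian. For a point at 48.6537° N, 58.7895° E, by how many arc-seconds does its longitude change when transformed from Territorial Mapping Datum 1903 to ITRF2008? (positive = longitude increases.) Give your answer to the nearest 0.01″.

Δλ = 15.50″

sin φ = 0.750731, cos φ = 0.660609, sin λ = 0.855269, cos λ = 0.518184.
East component: ΔE = −sin λ·ΔX + cos λ·ΔY = −(0.855269)(-185.2) + (0.518184)(305.2) = 316.55 m.
1° of latitude spans 111300 m; at latitude φ, 1° of longitude spans that × cos φ = 73525.7 m, so Δλ = 316.55 / 73525.7 × 3600 = 15.499″.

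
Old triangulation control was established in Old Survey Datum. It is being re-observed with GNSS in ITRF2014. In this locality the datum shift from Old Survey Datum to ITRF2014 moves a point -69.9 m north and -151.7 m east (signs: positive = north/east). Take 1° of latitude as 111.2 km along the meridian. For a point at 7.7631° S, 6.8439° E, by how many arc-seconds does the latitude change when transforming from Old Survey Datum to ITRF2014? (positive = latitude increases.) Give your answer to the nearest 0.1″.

1° of latitude = 111.2 km, so Δφ = -69.9 / 111200 = -0.0006286° = -2.263″.

Δφ = -2.3″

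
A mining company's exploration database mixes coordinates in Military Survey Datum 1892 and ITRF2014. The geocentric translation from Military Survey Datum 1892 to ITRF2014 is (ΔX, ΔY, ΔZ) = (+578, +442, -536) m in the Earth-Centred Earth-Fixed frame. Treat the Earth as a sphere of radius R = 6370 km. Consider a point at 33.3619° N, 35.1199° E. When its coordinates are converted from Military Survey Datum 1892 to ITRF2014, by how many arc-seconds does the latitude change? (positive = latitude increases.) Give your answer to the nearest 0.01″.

Δφ = -27.44″

sin φ = 0.549925, cos φ = 0.835214, sin λ = 0.575289, cos λ = 0.817950.
North component: ΔN = −sin φ cos λ·ΔX − sin φ sin λ·ΔY + cos φ·ΔZ = −(0.549925)(0.817950)(578) − (0.549925)(0.575289)(442) + (0.835214)(-536) = -847.50 m.
1° of latitude spans πR/180 = 111177 m, so Δφ = -847.50 / 111177 × 3600 = -27.443″.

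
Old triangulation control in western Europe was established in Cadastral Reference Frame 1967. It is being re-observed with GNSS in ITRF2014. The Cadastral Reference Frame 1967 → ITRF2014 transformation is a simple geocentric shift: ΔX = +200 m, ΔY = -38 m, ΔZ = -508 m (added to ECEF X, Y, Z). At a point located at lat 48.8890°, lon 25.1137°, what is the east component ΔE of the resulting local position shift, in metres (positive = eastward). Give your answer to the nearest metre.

ΔE = -119 m

The local east axis at (φ, λ) is (−sin λ, cos λ, 0), so ΔE = −sin(25.1137°)·200 + cos(25.1137°)·(-38) = -119.29 m.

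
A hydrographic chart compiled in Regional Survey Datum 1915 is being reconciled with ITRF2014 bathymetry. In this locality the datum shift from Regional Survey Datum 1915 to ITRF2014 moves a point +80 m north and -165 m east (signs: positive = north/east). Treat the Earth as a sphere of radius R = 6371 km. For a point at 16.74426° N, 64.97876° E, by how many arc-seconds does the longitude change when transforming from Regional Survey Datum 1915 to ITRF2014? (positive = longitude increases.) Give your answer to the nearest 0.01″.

Δλ = -5.58″

At latitude 16.74426°, cos φ = 0.957600.
One radian of longitude at latitude φ spans R cos φ, so Δλ = ΔE / (R cos φ) = -165.0 / (6371000 × 0.957600) = -2.7045e-05 rad = -5.578″.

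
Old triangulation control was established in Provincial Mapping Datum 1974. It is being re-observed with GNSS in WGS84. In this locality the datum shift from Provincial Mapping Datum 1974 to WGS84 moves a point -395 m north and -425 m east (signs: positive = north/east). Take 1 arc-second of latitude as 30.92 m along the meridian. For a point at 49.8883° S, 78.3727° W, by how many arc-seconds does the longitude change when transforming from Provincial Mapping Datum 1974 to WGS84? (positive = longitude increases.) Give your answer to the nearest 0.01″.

At latitude -49.8883°, cos φ = 0.644280.
1″ of longitude at this latitude = 30.92 × cos φ = 19.9211 m, so Δλ = -425.0 / 19.9211 = -21.334″.

Δλ = -21.33″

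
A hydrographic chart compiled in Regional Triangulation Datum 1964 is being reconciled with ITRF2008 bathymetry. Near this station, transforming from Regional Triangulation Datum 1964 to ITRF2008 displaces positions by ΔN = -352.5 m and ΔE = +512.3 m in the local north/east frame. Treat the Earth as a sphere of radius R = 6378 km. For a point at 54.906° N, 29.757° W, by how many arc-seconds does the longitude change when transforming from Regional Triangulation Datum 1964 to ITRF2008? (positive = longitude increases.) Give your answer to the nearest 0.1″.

Δλ = 28.8″

At latitude 54.906°, cos φ = 0.574920.
One radian of longitude at latitude φ spans R cos φ, so Δλ = ΔE / (R cos φ) = 512.3 / (6378000 × 0.574920) = 1.3971e-04 rad = 28.818″.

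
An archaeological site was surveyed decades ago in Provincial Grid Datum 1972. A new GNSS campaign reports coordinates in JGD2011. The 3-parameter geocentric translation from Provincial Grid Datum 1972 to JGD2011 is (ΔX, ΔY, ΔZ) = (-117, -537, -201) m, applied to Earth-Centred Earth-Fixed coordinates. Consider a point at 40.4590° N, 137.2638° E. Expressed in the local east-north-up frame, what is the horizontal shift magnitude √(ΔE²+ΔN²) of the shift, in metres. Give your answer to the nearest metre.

475 m

The local east axis at (φ, λ) is (−sin λ, cos λ, 0), so ΔE = −sin(137.2638°)·(-117) + cos(137.2638°)·(-537) = 473.82 m.
The local north axis is (−sin φ cos λ, −sin φ sin λ, cos φ), giving ΔN = -55.763 + 236.474 − 152.935 = 27.78 m.
Horizontal magnitude = √(ΔE² + ΔN²) = √(473.82² + 27.78²) = 474.63 m.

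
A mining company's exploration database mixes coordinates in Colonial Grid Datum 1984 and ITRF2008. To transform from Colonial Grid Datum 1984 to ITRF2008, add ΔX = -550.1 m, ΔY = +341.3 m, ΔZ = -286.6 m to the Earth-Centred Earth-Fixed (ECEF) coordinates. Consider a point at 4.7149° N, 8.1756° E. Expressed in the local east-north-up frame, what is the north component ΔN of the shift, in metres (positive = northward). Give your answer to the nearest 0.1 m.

ΔN = -244.9 m

The local north axis is (−sin φ cos λ, −sin φ sin λ, cos φ), giving ΔN = 44.757 − 3.989 − 285.630 = -244.86 m.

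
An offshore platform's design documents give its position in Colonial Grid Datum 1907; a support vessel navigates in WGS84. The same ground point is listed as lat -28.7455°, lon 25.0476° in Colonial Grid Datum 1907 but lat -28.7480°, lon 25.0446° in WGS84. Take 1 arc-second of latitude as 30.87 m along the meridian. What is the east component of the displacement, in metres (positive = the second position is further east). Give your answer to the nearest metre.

ΔE = -292 m

Δφ = -28.7480° − -28.7455° = -0.0025°; Δλ = 25.0446° − 25.0476° = -0.0030°.
1° of latitude = 3600 × 30.87 = 111132 m.
ΔN = Δφ × 111132 = -277.8 m; ΔE = Δλ × 111132 × cos(-28.7455°) = -0.0030 × 111132 × 0.876765 = -292.3 m.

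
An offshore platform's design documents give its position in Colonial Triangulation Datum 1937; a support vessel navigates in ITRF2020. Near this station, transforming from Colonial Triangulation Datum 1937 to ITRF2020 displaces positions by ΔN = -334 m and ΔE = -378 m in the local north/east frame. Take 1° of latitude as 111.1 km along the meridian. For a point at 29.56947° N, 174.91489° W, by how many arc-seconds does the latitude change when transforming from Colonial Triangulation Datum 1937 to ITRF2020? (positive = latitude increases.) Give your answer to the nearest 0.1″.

1° of latitude = 111.1 km, so Δφ = -334.0 / 111100 = -0.0030063° = -10.823″.

Δφ = -10.8″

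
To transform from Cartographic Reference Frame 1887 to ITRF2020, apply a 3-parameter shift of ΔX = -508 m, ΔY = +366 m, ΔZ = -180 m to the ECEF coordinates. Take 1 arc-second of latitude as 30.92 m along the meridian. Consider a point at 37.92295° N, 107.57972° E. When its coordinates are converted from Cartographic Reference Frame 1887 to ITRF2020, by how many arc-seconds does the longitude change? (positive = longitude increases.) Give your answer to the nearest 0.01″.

Δλ = 15.32″

sin φ = 0.614601, cos φ = 0.788838, sin λ = 0.953298, cos λ = -0.302032.
East component: ΔE = −sin λ·ΔX + cos λ·ΔY = −(0.953298)(-508) + (-0.302032)(366) = 373.73 m.
1° of latitude spans 3600 × 30.92 = 111312 m; at latitude φ, 1° of longitude spans that × cos φ = 87807.1 m, so Δλ = 373.73 / 87807.1 × 3600 = 15.323″.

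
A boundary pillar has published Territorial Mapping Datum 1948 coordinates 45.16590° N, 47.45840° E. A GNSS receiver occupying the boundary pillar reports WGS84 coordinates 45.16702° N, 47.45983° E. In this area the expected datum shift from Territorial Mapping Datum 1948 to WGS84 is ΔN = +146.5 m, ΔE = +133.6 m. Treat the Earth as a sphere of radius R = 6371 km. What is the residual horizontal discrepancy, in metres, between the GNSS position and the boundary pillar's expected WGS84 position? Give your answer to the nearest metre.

Observed coordinate differences: Δφ = +0.00112°, Δλ = +0.00143°.
Converting to metres (1° lat = 111195 m, cos φ = 0.705056): observed ΔN = 124.5 m, observed ΔE = 112.1 m.
Subtracting the expected shift leaves a residual of 124.5 − (146.5) = -22.0 m north and 112.1 − (133.6) = -21.5 m east.
Residual distance = √((-22.0)² + (-21.5)²) = 30.7 m.

31 m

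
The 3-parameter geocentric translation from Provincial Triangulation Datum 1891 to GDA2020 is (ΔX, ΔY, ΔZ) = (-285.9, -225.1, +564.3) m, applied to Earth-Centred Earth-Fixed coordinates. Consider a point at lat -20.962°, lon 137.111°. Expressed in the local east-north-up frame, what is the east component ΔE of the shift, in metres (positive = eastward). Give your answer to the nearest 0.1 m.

ΔE = 359.5 m

At φ = -20.962°, λ = 137.111°: sin φ = -0.357749, cos φ = 0.933818, sin λ = 0.680580, cos λ = -0.732674.
ΔE = −sin λ·ΔX + cos λ·ΔY = −(0.680580)·(-285.9) + (-0.732674)·(-225.1) = 359.50 m.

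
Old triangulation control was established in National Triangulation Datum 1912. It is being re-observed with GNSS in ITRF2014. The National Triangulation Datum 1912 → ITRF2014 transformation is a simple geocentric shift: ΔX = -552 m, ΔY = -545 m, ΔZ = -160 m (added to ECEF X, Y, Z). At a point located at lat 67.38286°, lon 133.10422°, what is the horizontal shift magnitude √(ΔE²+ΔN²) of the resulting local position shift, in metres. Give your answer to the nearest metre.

777 m

At φ = 67.38286°, λ = 133.10422°: sin φ = 0.923095, cos φ = 0.384571, sin λ = 0.730112, cos λ = -0.683328.
ΔE = −sin λ·ΔX + cos λ·ΔY = −(0.730112)·(-552) + (-0.683328)·(-545) = 775.44 m.
ΔN = −sin φ cos λ·ΔX − sin φ sin λ·ΔY + cos φ·ΔZ = −(0.923095)(-0.683328)(-552) − (0.923095)(0.730112)(-545) + (0.384571)(-160) = -42.41 m.
Horizontal magnitude = √(ΔE² + ΔN²) = √(775.44² + (-42.41)²) = 776.59 m.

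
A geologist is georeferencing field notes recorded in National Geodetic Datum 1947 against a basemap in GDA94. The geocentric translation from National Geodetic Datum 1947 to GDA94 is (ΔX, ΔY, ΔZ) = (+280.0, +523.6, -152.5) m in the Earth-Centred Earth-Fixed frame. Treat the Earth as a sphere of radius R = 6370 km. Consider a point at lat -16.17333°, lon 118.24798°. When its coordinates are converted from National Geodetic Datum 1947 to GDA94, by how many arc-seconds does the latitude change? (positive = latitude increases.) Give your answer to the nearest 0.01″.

sin φ = -0.278544, cos φ = 0.960423, sin λ = 0.880907, cos λ = -0.473289.
North component: ΔN = −sin φ cos λ·ΔX − sin φ sin λ·ΔY + cos φ·ΔZ = −(-0.278544)(-0.473289)(280.0) − (-0.278544)(0.880907)(523.6) + (0.960423)(-152.5) = -54.90 m.
1° of latitude spans πR/180 = 111177 m, so Δφ = -54.90 / 111177 × 3600 = -1.778″.

Δφ = -1.78″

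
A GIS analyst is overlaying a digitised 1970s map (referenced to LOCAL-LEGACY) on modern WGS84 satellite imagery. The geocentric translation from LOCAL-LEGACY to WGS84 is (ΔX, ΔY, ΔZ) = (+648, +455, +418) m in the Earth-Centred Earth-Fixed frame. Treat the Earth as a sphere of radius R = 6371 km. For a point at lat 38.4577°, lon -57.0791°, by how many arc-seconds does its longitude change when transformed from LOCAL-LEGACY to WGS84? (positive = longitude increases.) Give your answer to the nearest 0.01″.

Δλ = 32.71″

sin φ = 0.621937, cos φ = 0.783068, sin λ = -0.839422, cos λ = 0.543481.
East component: ΔE = −sin λ·ΔX + cos λ·ΔY = −(-0.839422)(648) + (0.543481)(455) = 791.23 m.
1° of latitude spans πR/180 = 111195 m; at latitude φ, 1° of longitude spans that × cos φ = 87073.1 m, so Δλ = 791.23 / 87073.1 × 3600 = 32.713″.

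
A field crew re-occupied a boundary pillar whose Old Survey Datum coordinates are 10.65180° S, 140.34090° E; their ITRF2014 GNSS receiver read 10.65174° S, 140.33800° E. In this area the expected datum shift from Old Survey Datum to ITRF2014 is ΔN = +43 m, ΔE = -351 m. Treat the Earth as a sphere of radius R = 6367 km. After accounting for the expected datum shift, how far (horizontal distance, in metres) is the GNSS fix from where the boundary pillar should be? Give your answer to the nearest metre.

50 m

Observed coordinate differences: Δφ = +0.00006°, Δλ = -0.00290°.
Converting to metres (1° lat = 111125 m, cos φ = 0.982769): observed ΔN = 6.7 m, observed ΔE = -316.7 m.
Subtracting the expected shift leaves a residual of 6.7 − (43) = -36.3 m north and -316.7 − (-351) = 34.3 m east.
Residual distance = √((-36.3)² + 34.3²) = 50.0 m.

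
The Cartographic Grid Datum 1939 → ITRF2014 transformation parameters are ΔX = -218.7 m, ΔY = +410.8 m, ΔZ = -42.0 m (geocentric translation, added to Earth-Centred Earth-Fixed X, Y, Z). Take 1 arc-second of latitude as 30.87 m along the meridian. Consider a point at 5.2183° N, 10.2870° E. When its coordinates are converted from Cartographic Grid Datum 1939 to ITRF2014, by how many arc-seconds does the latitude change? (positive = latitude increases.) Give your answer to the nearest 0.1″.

sin φ = 0.090951, cos φ = 0.995855, sin λ = 0.178579, cos λ = 0.983926.
North component: ΔN = −sin φ cos λ·ΔX − sin φ sin λ·ΔY + cos φ·ΔZ = −(0.090951)(0.983926)(-218.7) − (0.090951)(0.178579)(410.8) + (0.995855)(-42.0) = -28.93 m.
1° of latitude spans 3600 × 30.87 = 111132 m, so Δφ = -28.93 / 111132 × 3600 = -0.937″.

Δφ = -0.9″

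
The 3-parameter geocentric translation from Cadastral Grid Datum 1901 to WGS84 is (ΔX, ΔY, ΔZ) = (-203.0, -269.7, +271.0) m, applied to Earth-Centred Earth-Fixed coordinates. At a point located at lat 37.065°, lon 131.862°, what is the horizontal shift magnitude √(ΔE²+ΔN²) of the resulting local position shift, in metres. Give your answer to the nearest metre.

The local east axis at (φ, λ) is (−sin λ, cos λ, 0), so ΔE = −sin(131.862°)·(-203.0) + cos(131.862°)·(-269.7) = 331.17 m.
The local north axis is (−sin φ cos λ, −sin φ sin λ, cos φ), giving ΔN = -81.650 + 121.063 + 216.245 = 255.66 m.
Horizontal magnitude = √(ΔE² + ΔN²) = √(331.17² + 255.66²) = 418.37 m.

418 m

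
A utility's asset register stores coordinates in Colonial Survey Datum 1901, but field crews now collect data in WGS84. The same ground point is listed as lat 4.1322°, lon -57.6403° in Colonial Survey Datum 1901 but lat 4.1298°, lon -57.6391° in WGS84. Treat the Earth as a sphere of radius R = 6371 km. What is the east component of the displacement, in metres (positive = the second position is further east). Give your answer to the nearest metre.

Δφ = 4.1298° − 4.1322° = -0.0024°; Δλ = -57.6391° − -57.6403° = +0.0012°.
1° along a meridian = πR/180 = 111195 m.
ΔN = Δφ × 111195 = -266.9 m; ΔE = Δλ × 111195 × cos(4.1322°) = +0.0012 × 111195 × 0.997400 = 133.1 m.

ΔE = 133 m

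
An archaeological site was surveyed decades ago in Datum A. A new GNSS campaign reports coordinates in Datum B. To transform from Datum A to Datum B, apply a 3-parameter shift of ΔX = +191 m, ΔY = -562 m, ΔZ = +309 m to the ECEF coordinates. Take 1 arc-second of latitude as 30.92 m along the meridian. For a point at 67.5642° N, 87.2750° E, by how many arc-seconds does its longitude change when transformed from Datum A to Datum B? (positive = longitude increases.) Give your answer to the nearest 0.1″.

sin φ = 0.924308, cos φ = 0.381648, sin λ = 0.998869, cos λ = 0.047542.
East component: ΔE = −sin λ·ΔX + cos λ·ΔY = −(0.998869)(191) + (0.047542)(-562) = -217.50 m.
1° of latitude spans 3600 × 30.92 = 111312 m; at latitude φ, 1° of longitude spans that × cos φ = 42482.0 m, so Δλ = -217.50 / 42482.0 × 3600 = -18.432″.

Δλ = -18.4″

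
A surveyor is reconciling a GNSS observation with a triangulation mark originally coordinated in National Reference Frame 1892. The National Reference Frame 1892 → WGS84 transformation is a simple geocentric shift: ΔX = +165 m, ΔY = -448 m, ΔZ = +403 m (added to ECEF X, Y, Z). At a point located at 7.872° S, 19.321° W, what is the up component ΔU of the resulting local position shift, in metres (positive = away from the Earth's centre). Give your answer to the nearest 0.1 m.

The local up (radial) axis is (cos φ cos λ, cos φ sin λ, sin φ), giving ΔU = 154.240 + 146.829 − 55.195 = 245.87 m.

ΔU = 245.9 m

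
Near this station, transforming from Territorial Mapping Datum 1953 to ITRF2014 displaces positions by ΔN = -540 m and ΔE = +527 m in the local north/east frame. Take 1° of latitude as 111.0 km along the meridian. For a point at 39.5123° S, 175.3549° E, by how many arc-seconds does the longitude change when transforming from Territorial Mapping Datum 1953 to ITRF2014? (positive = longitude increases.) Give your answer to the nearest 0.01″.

Δλ = 22.15″

At latitude -39.5123°, cos φ = 0.771488.
1° of longitude at this latitude = 111.0 × cos φ = 85.64 km, so Δλ = 527.0 / 85635.2 = 0.0061540° = 22.154″.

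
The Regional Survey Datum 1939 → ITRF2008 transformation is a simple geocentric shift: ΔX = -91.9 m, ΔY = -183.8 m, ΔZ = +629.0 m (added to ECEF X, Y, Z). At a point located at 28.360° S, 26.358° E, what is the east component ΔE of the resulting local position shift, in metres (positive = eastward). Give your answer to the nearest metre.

ΔE = -124 m

The local east axis at (φ, λ) is (−sin λ, cos λ, 0), so ΔE = −sin(26.358°)·(-91.9) + cos(26.358°)·(-183.8) = -123.89 m.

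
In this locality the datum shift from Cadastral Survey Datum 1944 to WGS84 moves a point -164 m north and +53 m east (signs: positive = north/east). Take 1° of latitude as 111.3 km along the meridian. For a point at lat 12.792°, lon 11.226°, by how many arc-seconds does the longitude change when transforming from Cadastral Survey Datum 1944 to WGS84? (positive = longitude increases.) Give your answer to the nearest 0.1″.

Δλ = 1.8″

At latitude 12.792°, cos φ = 0.975180.
1° of longitude at this latitude = 111.3 × cos φ = 108.54 km, so Δλ = 53.0 / 108537.6 = 0.0004883° = 1.758″.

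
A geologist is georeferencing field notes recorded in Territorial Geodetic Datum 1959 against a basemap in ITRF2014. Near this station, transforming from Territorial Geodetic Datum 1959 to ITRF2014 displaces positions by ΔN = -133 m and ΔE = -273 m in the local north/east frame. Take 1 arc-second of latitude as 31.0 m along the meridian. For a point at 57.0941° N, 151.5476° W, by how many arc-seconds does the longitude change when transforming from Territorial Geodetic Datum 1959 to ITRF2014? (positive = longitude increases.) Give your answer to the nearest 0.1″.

At latitude 57.0941°, cos φ = 0.543261.
1″ of longitude at this latitude = 31.00 × cos φ = 16.8411 m, so Δλ = -273.0 / 16.8411 = -16.210″.

Δλ = -16.2″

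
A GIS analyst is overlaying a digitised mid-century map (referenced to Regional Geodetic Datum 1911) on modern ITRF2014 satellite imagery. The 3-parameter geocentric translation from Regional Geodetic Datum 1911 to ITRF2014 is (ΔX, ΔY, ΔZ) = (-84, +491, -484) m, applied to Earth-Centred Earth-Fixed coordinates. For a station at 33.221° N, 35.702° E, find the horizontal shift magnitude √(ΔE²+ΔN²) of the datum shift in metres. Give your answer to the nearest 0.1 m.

At φ = 33.221°, λ = 35.702°: sin φ = 0.547870, cos φ = 0.836564, sin λ = 0.583570, cos λ = 0.812063.
ΔE = −sin λ·ΔX + cos λ·ΔY = −(0.583570)·(-84) + (0.812063)·(491) = 447.74 m.
ΔN = −sin φ cos λ·ΔX − sin φ sin λ·ΔY + cos φ·ΔZ = −(0.547870)(0.812063)(-84) − (0.547870)(0.583570)(491) + (0.836564)(-484) = -524.51 m.
Horizontal magnitude = √(ΔE² + ΔN²) = √(447.74² + (-524.51)²) = 689.62 m.

689.6 m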